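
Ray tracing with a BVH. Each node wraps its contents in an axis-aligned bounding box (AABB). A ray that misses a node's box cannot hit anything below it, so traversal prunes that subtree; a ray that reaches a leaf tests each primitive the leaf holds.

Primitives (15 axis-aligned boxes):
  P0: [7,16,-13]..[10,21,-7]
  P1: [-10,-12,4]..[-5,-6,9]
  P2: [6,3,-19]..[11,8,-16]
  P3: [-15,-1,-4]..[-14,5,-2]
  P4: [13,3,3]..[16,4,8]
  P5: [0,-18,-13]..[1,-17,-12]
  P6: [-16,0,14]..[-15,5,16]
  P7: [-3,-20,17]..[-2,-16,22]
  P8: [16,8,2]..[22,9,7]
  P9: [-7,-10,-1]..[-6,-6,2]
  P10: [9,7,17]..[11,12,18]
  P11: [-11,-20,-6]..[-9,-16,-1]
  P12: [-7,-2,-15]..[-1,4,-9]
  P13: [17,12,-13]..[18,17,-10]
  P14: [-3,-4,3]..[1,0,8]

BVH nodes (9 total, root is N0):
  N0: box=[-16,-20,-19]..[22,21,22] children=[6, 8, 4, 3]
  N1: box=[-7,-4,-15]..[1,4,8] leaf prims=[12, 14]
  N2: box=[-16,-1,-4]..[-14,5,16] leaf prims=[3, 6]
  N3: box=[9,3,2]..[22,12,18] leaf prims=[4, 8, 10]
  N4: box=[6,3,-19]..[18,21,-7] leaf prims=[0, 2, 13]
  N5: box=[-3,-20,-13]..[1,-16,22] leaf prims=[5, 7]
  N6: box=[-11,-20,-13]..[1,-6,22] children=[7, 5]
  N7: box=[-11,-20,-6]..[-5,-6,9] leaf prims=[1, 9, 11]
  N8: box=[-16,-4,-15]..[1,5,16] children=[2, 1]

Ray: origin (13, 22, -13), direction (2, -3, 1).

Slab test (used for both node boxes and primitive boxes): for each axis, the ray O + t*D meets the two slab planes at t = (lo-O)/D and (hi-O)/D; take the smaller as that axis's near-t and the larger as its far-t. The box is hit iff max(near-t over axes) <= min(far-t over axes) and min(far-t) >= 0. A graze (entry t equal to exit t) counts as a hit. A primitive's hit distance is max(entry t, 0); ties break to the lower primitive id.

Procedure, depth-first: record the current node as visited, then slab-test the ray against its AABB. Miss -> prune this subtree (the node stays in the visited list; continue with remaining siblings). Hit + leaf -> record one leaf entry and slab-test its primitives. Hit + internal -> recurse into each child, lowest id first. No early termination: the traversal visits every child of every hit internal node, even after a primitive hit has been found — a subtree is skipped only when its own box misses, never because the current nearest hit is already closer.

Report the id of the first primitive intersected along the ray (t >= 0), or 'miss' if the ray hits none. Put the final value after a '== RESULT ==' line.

Trace the traversal:
N0 x:[-29/2,9/2] y:[1/3,14] z:[-6,35] -> hit [1/3,9/2], descend [3, 4, 6, 8]
  N3 x:[-2,9/2] y:[10/3,19/3] z:[15,31] -> miss, prune
  N4 x:[-7/2,5/2] y:[1/3,19/3] z:[-6,6] -> hit [1/3,5/2] leaf, test {P0(miss), P2(miss), P13@t=2}
  N6 x:[-12,-6] y:[28/3,14] z:[0,35] -> miss, prune
  N8 x:[-29/2,-6] y:[17/3,26/3] z:[-2,29] -> miss, prune

order=[0, 3, 4, 6, 8]  |boxes|=5  |leaves|=1  hit=P13

== RESULT ==
13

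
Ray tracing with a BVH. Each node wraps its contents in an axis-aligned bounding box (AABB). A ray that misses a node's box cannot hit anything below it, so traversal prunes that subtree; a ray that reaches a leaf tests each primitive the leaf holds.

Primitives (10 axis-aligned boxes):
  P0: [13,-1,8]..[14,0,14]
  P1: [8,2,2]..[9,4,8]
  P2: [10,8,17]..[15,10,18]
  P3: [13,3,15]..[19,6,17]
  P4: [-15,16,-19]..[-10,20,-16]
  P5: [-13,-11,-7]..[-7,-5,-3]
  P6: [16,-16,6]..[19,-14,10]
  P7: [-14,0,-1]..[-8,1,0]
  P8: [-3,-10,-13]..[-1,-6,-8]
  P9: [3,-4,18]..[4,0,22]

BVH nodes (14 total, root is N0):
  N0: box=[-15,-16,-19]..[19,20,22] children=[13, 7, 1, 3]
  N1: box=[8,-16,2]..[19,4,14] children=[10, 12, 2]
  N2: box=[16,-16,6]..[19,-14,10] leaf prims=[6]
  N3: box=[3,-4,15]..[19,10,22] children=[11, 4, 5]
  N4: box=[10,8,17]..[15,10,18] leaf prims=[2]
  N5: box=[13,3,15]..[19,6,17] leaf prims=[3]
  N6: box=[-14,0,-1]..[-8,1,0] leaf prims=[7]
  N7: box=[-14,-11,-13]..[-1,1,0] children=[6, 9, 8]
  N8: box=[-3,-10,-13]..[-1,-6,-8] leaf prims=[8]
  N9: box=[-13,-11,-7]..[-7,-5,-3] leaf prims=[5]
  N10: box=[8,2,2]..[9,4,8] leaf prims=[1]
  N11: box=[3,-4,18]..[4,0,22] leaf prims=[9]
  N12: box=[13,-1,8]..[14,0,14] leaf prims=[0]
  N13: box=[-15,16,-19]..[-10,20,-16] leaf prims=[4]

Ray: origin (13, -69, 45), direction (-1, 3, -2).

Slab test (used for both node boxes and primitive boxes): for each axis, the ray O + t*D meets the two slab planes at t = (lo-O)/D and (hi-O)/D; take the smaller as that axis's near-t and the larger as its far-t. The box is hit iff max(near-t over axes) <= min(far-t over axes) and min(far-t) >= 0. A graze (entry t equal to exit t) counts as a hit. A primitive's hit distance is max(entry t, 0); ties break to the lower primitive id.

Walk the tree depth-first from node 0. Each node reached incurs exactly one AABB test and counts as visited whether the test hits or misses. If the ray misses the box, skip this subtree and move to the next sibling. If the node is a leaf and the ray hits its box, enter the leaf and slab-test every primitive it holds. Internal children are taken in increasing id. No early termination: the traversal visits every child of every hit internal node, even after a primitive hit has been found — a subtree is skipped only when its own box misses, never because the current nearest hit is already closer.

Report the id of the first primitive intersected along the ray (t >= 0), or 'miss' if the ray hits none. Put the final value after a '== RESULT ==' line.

Walk:
N0 x:[-6,28] y:[53/3,89/3] z:[23/2,32] -> hit [53/3,28], descend [1, 3, 7, 13]
  N1 x:[-6,5] y:[53/3,73/3] z:[31/2,43/2] -> miss, prune
  N3 x:[-6,10] y:[65/3,79/3] z:[23/2,15] -> miss, prune
  N7 x:[14,27] y:[58/3,70/3] z:[45/2,29] -> hit [45/2,70/3], descend [6, 8, 9]
    N6 x:[21,27] y:[23,70/3] z:[45/2,23] -> hit [23,23] leaf, test {P7@t=23}
    N8 x:[14,16] y:[59/3,21] z:[53/2,29] -> miss, prune
    N9 x:[20,26] y:[58/3,64/3] z:[24,26] -> miss, prune
  N13 x:[23,28] y:[85/3,89/3] z:[61/2,32] -> miss, prune

order=[0, 1, 3, 7, 6, 8, 9, 13]  |boxes|=8  |leaves|=1  hit=P7

== RESULT ==
7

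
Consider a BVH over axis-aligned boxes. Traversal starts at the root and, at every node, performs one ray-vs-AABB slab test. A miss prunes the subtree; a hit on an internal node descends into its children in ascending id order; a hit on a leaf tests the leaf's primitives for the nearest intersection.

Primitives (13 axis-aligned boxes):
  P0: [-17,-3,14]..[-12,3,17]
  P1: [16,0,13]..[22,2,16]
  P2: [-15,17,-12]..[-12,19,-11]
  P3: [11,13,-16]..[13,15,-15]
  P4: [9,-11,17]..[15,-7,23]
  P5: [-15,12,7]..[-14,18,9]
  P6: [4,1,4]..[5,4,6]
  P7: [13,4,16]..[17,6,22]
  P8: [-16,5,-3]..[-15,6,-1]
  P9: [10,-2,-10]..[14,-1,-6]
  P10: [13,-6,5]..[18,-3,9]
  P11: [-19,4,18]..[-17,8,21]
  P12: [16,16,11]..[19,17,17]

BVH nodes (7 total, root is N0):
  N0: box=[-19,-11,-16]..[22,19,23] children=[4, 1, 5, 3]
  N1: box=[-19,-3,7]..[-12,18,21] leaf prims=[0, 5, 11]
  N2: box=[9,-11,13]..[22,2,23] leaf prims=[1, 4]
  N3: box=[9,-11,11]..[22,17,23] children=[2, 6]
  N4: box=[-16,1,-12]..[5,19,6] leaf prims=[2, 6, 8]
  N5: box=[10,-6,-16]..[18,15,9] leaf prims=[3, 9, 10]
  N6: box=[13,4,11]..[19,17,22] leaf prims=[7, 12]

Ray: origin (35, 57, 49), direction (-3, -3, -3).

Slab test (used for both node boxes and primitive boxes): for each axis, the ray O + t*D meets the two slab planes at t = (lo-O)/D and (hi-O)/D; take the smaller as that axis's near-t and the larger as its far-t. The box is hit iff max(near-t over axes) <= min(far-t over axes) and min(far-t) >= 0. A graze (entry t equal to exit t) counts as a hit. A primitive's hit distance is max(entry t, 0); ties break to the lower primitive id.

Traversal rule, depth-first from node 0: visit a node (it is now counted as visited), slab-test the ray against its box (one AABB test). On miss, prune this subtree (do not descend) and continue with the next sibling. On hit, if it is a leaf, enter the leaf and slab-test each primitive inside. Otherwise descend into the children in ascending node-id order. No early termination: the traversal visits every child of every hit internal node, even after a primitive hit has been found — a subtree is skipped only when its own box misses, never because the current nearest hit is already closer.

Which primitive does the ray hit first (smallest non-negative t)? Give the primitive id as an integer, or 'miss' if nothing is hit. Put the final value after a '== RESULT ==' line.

Trace the traversal:
N0 x:[13/3,18] y:[38/3,68/3] z:[26/3,65/3] -> hit [38/3,18], descend [1, 3, 4, 5]
  N1 x:[47/3,18] y:[13,20] z:[28/3,14] -> miss, prune
  N3 x:[13/3,26/3] y:[40/3,68/3] z:[26/3,38/3] -> miss, prune
  N4 x:[10,17] y:[38/3,56/3] z:[43/3,61/3] -> hit [43/3,17] leaf, test {P2(miss), P6(miss), P8@t=17}
  N5 x:[17/3,25/3] y:[14,21] z:[40/3,65/3] -> miss, prune

Visited [0, 1, 3, 4, 5]. Tests: 5 box, 1 leaf. Nearest: P8.

== RESULT ==
8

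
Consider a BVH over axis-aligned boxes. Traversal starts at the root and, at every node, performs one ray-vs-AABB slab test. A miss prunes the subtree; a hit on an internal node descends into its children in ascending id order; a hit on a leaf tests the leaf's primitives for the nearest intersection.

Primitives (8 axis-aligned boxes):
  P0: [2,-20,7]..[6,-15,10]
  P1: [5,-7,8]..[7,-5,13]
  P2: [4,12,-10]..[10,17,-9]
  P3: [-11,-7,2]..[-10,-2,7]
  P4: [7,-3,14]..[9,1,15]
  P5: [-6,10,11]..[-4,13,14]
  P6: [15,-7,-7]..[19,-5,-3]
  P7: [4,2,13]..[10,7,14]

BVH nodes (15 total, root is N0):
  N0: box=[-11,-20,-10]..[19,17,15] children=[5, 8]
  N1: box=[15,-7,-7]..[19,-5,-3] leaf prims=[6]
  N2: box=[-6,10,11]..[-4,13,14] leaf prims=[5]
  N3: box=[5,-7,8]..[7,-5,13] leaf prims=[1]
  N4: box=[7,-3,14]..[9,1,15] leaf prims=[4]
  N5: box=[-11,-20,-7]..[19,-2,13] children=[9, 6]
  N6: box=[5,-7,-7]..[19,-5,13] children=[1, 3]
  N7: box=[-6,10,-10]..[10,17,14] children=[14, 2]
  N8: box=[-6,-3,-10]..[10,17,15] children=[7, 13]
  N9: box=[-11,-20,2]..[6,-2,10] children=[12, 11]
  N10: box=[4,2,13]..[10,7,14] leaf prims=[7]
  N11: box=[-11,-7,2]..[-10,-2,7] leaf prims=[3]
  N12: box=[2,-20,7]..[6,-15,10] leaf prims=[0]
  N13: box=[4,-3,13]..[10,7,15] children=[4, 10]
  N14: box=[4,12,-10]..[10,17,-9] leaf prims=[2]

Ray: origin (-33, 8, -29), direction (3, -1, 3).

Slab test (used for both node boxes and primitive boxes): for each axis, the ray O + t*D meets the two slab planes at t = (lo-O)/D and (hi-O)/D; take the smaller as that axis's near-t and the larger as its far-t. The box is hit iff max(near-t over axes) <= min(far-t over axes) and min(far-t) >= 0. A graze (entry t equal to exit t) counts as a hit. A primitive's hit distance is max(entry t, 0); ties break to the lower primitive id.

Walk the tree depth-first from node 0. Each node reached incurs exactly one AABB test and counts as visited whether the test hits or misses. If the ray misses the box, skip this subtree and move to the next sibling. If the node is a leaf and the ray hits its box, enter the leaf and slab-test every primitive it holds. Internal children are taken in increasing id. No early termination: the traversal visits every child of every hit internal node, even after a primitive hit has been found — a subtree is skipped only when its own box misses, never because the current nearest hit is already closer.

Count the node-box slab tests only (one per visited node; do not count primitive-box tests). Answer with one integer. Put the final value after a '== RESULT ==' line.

Trace the traversal:
N0 x:[22/3,52/3] y:[-9,28] z:[19/3,44/3] -> hit [22/3,44/3], descend [5, 8]
  N5 x:[22/3,52/3] y:[10,28] z:[22/3,14] -> hit [10,14], descend [6, 9]
    N6 x:[38/3,52/3] y:[13,15] z:[22/3,14] -> hit [13,14], descend [1, 3]
      N1 x:[16,52/3] y:[13,15] z:[22/3,26/3] -> miss, prune
      N3 x:[38/3,40/3] y:[13,15] z:[37/3,14] -> hit [13,40/3] leaf, test {P1@t=13}
    N9 x:[22/3,13] y:[10,28] z:[31/3,13] -> hit [31/3,13], descend [11, 12]
      N11 x:[22/3,23/3] y:[10,15] z:[31/3,12] -> miss, prune
      N12 x:[35/3,13] y:[23,28] z:[12,13] -> miss, prune
  N8 x:[9,43/3] y:[-9,11] z:[19/3,44/3] -> hit [9,11], descend [7, 13]
    N7 x:[9,43/3] y:[-9,-2] z:[19/3,43/3] -> miss, prune
    N13 x:[37/3,43/3] y:[1,11] z:[14,44/3] -> miss, prune

Summary -> nodes [0, 5, 6, 1, 3, 9, 11, 12, 8, 7, 13]; box-tests=11; leaf-entries=1; first=P1

== RESULT ==
11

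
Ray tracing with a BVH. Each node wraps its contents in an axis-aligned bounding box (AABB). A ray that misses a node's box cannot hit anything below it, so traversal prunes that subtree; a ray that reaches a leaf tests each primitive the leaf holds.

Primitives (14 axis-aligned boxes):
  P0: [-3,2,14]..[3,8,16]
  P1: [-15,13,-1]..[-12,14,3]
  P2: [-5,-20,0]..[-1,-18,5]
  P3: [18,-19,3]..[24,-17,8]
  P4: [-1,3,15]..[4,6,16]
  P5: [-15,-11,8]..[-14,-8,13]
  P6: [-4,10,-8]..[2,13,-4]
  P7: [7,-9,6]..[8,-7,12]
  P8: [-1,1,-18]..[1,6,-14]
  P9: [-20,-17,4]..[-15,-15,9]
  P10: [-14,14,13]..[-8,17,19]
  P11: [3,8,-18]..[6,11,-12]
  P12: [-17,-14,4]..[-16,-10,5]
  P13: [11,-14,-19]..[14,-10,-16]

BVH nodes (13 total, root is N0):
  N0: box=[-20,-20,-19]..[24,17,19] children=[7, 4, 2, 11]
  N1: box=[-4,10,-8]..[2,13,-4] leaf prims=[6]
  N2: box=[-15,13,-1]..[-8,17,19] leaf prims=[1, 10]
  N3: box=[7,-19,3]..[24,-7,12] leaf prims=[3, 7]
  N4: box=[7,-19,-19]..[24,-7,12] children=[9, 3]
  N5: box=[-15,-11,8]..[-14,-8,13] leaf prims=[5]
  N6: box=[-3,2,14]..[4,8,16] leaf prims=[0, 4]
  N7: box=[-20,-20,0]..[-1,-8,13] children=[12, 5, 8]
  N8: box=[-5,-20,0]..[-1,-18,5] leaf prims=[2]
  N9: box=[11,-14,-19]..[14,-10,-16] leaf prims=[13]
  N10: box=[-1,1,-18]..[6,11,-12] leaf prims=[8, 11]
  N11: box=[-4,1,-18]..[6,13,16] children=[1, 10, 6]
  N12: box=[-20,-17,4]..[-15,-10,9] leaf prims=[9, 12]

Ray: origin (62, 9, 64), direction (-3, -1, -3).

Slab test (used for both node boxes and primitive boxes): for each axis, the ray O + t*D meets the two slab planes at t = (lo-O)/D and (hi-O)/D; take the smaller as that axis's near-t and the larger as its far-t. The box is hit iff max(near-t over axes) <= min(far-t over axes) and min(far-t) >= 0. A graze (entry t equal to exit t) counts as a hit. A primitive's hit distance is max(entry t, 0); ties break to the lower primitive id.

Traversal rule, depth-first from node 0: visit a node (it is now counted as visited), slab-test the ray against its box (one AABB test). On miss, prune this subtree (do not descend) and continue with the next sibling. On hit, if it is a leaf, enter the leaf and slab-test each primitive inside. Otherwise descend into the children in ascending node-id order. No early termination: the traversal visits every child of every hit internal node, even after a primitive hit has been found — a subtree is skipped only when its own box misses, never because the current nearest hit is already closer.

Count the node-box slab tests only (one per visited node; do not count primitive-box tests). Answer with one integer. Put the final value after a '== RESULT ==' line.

Trace the traversal:
N0 x:[38/3,82/3] y:[-8,29] z:[15,83/3] -> hit [15,82/3], descend [2, 4, 7, 11]
  N2 x:[70/3,77/3] y:[-8,-4] z:[15,65/3] -> miss, prune
  N4 x:[38/3,55/3] y:[16,28] z:[52/3,83/3] -> hit [52/3,55/3], descend [3, 9]
    N3 x:[38/3,55/3] y:[16,28] z:[52/3,61/3] -> hit [52/3,55/3] leaf, test {P3(miss), P7@t=18}
    N9 x:[16,17] y:[19,23] z:[80/3,83/3] -> miss, prune
  N7 x:[21,82/3] y:[17,29] z:[17,64/3] -> hit [21,64/3], descend [5, 8, 12]
    N5 x:[76/3,77/3] y:[17,20] z:[17,56/3] -> miss, prune
    N8 x:[21,67/3] y:[27,29] z:[59/3,64/3] -> miss, prune
    N12 x:[77/3,82/3] y:[19,26] z:[55/3,20] -> miss, prune
  N11 x:[56/3,22] y:[-4,8] z:[16,82/3] -> miss, prune

Summary -> nodes [0, 2, 4, 3, 9, 7, 5, 8, 12, 11]; box-tests=10; leaf-entries=1; first=P7

== RESULT ==
10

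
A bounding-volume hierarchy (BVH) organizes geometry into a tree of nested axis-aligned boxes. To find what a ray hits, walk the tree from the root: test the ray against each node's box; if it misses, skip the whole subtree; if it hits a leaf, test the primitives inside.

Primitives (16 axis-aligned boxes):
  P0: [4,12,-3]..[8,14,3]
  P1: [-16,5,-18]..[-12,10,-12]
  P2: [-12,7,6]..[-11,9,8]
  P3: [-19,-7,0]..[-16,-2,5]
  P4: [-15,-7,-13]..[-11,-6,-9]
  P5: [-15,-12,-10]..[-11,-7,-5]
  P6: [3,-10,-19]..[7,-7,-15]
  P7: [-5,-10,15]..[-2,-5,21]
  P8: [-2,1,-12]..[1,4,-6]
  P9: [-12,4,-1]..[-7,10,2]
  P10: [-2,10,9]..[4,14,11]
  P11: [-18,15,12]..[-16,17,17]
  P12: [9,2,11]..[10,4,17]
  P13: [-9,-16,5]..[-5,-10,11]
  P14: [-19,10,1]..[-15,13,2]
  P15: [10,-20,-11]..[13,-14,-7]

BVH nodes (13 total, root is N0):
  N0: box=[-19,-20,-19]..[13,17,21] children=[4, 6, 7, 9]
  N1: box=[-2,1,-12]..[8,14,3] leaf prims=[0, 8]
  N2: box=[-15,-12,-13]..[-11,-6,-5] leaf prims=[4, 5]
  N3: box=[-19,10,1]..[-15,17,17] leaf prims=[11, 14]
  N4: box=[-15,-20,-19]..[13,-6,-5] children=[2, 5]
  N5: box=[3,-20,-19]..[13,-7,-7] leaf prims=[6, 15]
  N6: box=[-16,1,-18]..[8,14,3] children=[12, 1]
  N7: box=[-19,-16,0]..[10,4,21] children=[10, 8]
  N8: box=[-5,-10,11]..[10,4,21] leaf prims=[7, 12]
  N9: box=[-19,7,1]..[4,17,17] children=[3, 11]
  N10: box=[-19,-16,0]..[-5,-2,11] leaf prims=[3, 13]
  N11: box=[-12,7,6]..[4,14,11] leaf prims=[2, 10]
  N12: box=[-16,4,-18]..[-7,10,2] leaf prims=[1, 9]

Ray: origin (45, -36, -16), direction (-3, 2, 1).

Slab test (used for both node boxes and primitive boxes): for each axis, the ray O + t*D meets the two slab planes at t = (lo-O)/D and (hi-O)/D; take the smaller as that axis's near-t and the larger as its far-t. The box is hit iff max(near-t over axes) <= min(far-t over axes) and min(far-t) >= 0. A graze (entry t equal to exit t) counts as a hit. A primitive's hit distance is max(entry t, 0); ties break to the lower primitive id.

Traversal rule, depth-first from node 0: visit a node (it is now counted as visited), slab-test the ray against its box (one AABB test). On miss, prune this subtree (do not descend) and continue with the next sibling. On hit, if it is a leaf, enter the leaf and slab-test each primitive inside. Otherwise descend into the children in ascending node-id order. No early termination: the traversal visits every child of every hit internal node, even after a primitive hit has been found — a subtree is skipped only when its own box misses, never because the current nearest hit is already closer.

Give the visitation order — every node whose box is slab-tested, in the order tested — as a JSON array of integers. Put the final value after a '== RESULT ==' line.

Trace the traversal:
N0 x:[32/3,64/3] y:[8,53/2] z:[-3,37] -> hit [32/3,64/3], descend [4, 6, 7, 9]
  N4 x:[32/3,20] y:[8,15] z:[-3,11] -> hit [32/3,11], descend [2, 5]
    N2 x:[56/3,20] y:[12,15] z:[3,11] -> miss, prune
    N5 x:[32/3,14] y:[8,29/2] z:[-3,9] -> miss, prune
  N6 x:[37/3,61/3] y:[37/2,25] z:[-2,19] -> hit [37/2,19], descend [1, 12]
    N1 x:[37/3,47/3] y:[37/2,25] z:[4,19] -> miss, prune
    N12 x:[52/3,61/3] y:[20,23] z:[-2,18] -> miss, prune
  N7 x:[35/3,64/3] y:[10,20] z:[16,37] -> hit [16,20], descend [8, 10]
    N8 x:[35/3,50/3] y:[13,20] z:[27,37] -> miss, prune
    N10 x:[50/3,64/3] y:[10,17] z:[16,27] -> hit [50/3,17] leaf, test {P3(miss), P13(miss)}
  N9 x:[41/3,64/3] y:[43/2,53/2] z:[17,33] -> miss, prune

Visited [0, 4, 2, 5, 6, 1, 12, 7, 8, 10, 9]. Tests: 11 box, 1 leaf. Nearest: miss.

== RESULT ==
[0, 4, 2, 5, 6, 1, 12, 7, 8, 10, 9]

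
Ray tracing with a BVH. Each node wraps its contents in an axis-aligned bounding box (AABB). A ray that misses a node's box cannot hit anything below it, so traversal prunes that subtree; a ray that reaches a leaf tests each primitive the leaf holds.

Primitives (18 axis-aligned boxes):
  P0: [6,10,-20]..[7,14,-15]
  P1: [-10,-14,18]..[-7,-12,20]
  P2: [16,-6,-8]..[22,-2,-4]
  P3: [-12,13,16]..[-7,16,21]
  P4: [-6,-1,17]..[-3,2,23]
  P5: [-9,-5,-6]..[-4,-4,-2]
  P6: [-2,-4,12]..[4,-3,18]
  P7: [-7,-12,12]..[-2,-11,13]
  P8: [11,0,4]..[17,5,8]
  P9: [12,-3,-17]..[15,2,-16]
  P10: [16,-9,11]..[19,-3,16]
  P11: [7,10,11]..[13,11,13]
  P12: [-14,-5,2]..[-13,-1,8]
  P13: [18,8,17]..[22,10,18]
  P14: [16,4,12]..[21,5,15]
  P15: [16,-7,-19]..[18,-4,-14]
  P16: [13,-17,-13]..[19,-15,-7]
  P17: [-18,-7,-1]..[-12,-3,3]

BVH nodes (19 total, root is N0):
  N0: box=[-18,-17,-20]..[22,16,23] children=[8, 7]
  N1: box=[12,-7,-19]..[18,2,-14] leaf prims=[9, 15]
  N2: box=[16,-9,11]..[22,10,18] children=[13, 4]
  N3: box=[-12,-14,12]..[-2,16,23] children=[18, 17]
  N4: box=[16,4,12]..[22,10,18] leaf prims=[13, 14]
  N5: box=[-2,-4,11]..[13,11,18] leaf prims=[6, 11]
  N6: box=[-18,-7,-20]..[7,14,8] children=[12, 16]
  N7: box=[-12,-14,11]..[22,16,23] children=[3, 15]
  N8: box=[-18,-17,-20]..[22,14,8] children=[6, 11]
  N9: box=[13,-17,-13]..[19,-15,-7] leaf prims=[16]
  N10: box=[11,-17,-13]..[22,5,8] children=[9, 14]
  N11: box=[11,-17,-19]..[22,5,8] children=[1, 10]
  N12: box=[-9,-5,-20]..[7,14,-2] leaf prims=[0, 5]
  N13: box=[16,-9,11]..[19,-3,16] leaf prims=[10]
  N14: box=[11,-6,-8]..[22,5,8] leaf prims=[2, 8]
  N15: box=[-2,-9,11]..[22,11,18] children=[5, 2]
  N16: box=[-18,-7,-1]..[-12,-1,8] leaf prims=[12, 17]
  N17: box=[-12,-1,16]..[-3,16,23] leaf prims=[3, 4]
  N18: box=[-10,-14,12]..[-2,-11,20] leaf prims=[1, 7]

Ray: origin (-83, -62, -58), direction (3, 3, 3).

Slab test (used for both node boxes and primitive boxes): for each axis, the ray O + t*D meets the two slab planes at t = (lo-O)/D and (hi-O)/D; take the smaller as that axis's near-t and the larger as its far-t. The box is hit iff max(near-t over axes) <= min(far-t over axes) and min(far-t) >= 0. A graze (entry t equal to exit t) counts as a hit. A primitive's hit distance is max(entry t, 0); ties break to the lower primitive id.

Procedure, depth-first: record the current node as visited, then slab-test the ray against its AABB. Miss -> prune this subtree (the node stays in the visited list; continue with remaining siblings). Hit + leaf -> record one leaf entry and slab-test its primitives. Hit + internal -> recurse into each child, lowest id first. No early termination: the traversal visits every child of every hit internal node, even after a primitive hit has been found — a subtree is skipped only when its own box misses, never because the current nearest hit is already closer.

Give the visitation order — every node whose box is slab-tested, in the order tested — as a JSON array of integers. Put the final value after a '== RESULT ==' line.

Walk:
N0 x:[65/3,35] y:[15,26] z:[38/3,27] -> hit [65/3,26], descend [7, 8]
  N7 x:[71/3,35] y:[16,26] z:[23,27] -> hit [71/3,26], descend [3, 15]
    N3 x:[71/3,27] y:[16,26] z:[70/3,27] -> hit [71/3,26], descend [17, 18]
      N17 x:[71/3,80/3] y:[61/3,26] z:[74/3,27] -> hit [74/3,26] leaf, test {P3@t=25, P4(miss)}
      N18 x:[73/3,27] y:[16,17] z:[70/3,26] -> miss, prune
    N15 x:[27,35] y:[53/3,73/3] z:[23,76/3] -> miss, prune
  N8 x:[65/3,35] y:[15,76/3] z:[38/3,22] -> hit [65/3,22], descend [6, 11]
    N6 x:[65/3,30] y:[55/3,76/3] z:[38/3,22] -> hit [65/3,22], descend [12, 16]
      N12 x:[74/3,30] y:[19,76/3] z:[38/3,56/3] -> miss, prune
      N16 x:[65/3,71/3] y:[55/3,61/3] z:[19,22] -> miss, prune
    N11 x:[94/3,35] y:[15,67/3] z:[13,22] -> miss, prune

order=[0, 7, 3, 17, 18, 15, 8, 6, 12, 16, 11]  |boxes|=11  |leaves|=1  hit=P3

== RESULT ==
[0, 7, 3, 17, 18, 15, 8, 6, 12, 16, 11]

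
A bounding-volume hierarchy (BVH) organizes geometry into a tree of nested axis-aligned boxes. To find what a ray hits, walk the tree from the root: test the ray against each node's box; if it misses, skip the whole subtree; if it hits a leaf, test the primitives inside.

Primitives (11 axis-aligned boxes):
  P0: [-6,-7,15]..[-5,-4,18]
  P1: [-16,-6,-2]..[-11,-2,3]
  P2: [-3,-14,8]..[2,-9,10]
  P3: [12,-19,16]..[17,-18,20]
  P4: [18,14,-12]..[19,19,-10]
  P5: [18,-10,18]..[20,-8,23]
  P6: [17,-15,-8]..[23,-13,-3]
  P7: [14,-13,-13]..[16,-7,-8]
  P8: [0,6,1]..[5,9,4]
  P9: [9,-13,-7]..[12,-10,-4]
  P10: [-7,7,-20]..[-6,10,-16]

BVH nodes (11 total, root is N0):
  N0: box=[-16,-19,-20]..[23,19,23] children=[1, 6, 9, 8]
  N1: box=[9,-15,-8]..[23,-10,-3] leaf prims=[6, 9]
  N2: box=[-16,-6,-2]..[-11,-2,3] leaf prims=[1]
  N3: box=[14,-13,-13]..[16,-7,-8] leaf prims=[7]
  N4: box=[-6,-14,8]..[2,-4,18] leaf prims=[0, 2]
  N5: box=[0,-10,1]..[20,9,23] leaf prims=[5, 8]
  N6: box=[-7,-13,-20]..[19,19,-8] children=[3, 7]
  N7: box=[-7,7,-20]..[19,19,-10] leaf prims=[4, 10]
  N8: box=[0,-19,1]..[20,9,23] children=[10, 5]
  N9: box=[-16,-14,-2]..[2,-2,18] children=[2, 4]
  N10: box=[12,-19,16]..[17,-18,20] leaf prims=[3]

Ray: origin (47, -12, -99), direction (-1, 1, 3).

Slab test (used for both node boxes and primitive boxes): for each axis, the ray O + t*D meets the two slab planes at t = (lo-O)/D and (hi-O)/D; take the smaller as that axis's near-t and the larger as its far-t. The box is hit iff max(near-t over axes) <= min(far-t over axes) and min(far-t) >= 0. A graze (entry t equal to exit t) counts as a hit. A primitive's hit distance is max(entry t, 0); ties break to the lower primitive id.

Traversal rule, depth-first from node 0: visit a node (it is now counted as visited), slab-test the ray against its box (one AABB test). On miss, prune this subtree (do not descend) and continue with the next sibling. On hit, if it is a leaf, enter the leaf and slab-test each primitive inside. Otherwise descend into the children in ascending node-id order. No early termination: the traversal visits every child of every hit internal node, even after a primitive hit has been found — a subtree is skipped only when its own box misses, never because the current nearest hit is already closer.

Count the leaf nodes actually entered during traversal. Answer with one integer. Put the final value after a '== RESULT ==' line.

Walk:
N0 x:[24,63] y:[-7,31] z:[79/3,122/3] -> hit [79/3,31], descend [1, 6, 8, 9]
  N1 x:[24,38] y:[-3,2] z:[91/3,32] -> miss, prune
  N6 x:[28,54] y:[-1,31] z:[79/3,91/3] -> hit [28,91/3], descend [3, 7]
    N3 x:[31,33] y:[-1,5] z:[86/3,91/3] -> miss, prune
    N7 x:[28,54] y:[19,31] z:[79/3,89/3] -> hit [28,89/3] leaf, test {P4@t=29, P10(miss)}
  N8 x:[27,47] y:[-7,21] z:[100/3,122/3] -> miss, prune
  N9 x:[45,63] y:[-2,10] z:[97/3,39] -> miss, prune

Visited [0, 1, 6, 3, 7, 8, 9]. Tests: 7 box, 1 leaf. Nearest: P4.

== RESULT ==
1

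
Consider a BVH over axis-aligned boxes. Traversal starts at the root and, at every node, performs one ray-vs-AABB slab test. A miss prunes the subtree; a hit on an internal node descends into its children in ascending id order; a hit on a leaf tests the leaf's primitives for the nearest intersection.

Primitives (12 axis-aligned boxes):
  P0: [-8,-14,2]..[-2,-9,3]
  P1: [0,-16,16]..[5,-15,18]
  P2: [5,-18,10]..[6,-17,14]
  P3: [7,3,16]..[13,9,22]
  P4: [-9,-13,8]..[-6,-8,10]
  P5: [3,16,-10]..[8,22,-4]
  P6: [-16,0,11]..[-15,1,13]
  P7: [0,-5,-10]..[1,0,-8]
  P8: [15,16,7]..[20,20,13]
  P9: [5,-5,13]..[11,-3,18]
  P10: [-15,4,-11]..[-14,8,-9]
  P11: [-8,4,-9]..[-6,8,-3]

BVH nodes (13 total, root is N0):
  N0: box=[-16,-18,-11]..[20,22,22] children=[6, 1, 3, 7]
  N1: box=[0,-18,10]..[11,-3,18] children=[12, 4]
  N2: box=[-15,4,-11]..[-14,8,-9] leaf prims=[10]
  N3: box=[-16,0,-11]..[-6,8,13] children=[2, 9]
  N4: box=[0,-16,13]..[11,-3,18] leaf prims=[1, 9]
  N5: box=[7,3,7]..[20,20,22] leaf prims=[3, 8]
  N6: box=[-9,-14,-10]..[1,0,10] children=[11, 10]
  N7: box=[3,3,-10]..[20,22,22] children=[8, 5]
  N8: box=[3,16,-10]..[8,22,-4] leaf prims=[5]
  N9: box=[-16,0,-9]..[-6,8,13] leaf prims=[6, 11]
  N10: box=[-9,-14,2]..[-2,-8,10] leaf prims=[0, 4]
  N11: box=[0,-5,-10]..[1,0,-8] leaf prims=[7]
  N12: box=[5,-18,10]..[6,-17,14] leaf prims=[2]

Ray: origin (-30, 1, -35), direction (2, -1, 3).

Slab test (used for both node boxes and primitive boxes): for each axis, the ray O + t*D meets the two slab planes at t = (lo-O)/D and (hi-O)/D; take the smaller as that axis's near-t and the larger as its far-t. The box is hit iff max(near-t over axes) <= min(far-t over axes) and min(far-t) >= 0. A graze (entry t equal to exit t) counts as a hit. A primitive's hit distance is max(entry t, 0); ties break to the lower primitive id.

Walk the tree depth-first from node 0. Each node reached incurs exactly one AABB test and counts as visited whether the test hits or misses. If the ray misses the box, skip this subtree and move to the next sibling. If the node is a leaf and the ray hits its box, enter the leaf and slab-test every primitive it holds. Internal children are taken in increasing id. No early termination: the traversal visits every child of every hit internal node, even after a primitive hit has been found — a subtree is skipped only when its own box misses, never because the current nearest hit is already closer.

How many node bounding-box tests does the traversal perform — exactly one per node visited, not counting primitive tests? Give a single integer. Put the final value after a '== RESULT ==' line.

Trace the traversal:
N0 x:[7,25] y:[-21,19] z:[8,19] -> hit [8,19], descend [1, 3, 6, 7]
  N1 x:[15,41/2] y:[4,19] z:[15,53/3] -> hit [15,53/3], descend [4, 12]
    N4 x:[15,41/2] y:[4,17] z:[16,53/3] -> hit [16,17] leaf, test {P1@t=17, P9(miss)}
    N12 x:[35/2,18] y:[18,19] z:[15,49/3] -> miss, prune
  N3 x:[7,12] y:[-7,1] z:[8,16] -> miss, prune
  N6 x:[21/2,31/2] y:[1,15] z:[25/3,15] -> hit [21/2,15], descend [10, 11]
    N10 x:[21/2,14] y:[9,15] z:[37/3,15] -> hit [37/3,14] leaf, test {P0@t=37/3, P4(miss)}
    N11 x:[15,31/2] y:[1,6] z:[25/3,9] -> miss, prune
  N7 x:[33/2,25] y:[-21,-2] z:[25/3,19] -> miss, prune

Visited [0, 1, 4, 12, 3, 6, 10, 11, 7]. Tests: 9 box, 2 leaf. Nearest: P0.

== RESULT ==
9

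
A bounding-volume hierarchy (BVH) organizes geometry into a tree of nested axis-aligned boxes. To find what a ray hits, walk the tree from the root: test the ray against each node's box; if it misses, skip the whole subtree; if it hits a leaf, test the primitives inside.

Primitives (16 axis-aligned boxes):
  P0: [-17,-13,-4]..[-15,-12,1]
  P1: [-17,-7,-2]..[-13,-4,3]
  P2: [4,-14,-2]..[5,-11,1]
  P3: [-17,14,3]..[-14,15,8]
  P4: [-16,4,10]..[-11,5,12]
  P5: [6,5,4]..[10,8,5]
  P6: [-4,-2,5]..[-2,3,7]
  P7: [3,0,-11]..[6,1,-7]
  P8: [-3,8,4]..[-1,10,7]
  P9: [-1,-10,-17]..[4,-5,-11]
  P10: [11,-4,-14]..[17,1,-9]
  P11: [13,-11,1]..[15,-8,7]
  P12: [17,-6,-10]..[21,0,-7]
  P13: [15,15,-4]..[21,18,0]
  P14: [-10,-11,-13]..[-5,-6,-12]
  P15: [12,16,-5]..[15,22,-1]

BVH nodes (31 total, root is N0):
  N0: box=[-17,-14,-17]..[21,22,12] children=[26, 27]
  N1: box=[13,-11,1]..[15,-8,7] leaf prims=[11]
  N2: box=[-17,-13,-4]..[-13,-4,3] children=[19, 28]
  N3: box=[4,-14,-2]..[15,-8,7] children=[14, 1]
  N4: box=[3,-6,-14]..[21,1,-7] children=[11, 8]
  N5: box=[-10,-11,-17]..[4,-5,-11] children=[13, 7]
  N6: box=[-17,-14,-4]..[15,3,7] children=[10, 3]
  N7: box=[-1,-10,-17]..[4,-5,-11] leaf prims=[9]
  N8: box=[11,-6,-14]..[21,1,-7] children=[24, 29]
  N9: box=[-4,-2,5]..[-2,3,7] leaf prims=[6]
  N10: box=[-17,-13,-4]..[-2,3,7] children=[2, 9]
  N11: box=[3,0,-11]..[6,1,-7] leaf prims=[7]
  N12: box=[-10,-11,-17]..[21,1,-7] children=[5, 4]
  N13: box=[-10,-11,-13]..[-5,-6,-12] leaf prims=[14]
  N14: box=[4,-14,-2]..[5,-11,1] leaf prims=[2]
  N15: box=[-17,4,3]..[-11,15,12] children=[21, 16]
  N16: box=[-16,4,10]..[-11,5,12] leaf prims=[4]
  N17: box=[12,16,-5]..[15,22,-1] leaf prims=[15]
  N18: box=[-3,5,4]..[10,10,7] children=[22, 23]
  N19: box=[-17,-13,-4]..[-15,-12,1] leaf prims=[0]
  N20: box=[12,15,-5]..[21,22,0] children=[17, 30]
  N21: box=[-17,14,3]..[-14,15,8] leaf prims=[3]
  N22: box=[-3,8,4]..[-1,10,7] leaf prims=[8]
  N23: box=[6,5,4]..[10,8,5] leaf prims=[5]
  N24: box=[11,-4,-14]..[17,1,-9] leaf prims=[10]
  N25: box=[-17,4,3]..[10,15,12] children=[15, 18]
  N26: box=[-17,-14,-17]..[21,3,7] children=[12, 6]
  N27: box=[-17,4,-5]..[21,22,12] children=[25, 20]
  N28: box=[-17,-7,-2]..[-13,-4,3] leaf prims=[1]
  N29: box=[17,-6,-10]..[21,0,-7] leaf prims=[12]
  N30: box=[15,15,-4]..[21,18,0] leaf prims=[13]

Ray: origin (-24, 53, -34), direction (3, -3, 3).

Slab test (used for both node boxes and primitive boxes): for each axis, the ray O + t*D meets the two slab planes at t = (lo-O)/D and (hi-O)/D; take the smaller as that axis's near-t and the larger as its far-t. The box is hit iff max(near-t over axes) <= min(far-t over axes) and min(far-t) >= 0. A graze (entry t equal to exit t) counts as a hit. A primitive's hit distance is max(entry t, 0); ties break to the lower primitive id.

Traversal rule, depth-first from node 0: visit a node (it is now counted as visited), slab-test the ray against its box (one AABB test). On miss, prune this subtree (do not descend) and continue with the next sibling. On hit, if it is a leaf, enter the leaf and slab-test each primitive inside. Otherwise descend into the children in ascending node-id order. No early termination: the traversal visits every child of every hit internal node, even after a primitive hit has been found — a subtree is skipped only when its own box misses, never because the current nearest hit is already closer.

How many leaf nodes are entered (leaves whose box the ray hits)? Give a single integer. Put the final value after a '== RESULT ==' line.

Traverse from the root:
N0 x:[7/3,15] y:[31/3,67/3] z:[17/3,46/3] -> hit [31/3,15], descend [26, 27]
  N26 x:[7/3,15] y:[50/3,67/3] z:[17/3,41/3] -> miss, prune
  N27 x:[7/3,15] y:[31/3,49/3] z:[29/3,46/3] -> hit [31/3,15], descend [20, 25]
    N20 x:[12,15] y:[31/3,38/3] z:[29/3,34/3] -> miss, prune
    N25 x:[7/3,34/3] y:[38/3,49/3] z:[37/3,46/3] -> miss, prune

order=[0, 26, 27, 20, 25]  |boxes|=5  |leaves|=0  hit=miss

== RESULT ==
0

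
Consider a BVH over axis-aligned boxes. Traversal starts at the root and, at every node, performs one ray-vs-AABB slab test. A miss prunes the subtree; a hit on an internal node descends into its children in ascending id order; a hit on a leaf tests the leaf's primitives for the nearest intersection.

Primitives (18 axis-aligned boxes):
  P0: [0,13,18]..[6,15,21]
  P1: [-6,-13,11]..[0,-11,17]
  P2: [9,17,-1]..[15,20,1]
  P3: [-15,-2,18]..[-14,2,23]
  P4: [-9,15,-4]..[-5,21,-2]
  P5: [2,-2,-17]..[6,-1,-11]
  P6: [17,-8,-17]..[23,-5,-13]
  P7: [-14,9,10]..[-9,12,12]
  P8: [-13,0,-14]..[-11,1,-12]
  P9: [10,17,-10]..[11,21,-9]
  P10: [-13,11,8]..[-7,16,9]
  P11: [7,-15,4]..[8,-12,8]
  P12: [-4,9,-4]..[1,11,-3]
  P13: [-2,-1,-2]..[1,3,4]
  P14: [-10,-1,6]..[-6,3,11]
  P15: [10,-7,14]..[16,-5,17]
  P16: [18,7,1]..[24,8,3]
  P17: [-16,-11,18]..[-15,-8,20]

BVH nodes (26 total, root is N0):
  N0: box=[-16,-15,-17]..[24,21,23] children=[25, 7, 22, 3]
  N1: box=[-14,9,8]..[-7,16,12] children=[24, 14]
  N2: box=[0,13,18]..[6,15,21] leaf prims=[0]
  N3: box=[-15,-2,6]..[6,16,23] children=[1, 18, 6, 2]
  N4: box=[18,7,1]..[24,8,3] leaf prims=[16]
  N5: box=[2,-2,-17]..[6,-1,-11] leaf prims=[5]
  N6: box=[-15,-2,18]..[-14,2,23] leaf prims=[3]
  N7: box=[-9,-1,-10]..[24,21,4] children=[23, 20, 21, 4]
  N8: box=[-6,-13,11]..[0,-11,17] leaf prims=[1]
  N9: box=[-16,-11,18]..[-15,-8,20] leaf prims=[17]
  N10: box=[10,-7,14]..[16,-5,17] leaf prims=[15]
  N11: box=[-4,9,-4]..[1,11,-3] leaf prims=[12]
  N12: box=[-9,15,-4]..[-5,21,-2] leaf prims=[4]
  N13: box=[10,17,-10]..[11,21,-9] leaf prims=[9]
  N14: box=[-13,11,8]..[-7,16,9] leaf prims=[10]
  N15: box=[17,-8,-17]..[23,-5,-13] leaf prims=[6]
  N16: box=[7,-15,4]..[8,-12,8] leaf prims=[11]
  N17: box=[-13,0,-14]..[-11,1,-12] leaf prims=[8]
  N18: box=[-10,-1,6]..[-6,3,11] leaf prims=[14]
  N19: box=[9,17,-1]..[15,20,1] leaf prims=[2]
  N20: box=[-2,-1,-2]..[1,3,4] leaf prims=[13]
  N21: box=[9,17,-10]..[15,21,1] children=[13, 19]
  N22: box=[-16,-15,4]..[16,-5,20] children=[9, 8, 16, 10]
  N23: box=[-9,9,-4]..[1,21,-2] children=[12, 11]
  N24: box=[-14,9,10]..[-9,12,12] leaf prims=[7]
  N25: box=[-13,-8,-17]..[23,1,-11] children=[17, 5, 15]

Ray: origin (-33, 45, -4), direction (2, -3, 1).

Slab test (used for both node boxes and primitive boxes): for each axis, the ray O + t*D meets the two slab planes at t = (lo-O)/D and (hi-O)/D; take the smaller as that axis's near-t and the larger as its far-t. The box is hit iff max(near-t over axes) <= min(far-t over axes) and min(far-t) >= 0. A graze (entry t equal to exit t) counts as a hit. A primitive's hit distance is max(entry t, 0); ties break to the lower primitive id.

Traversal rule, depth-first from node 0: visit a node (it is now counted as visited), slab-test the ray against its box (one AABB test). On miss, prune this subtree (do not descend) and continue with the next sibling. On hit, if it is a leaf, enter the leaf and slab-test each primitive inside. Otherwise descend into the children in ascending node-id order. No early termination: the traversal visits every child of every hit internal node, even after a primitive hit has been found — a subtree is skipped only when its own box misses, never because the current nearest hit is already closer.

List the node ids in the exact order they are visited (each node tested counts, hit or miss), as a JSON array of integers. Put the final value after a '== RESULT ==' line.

Trace the traversal:
N0 x:[17/2,57/2] y:[8,20] z:[-13,27] -> hit [17/2,20], descend [3, 7, 22, 25]
  N3 x:[9,39/2] y:[29/3,47/3] z:[10,27] -> hit [10,47/3], descend [1, 2, 6, 18]
    N1 x:[19/2,13] y:[29/3,12] z:[12,16] -> hit [12,12], descend [14, 24]
      N14 x:[10,13] y:[29/3,34/3] z:[12,13] -> miss, prune
      N24 x:[19/2,12] y:[11,12] z:[14,16] -> miss, prune
    N2 x:[33/2,39/2] y:[10,32/3] z:[22,25] -> miss, prune
    N6 x:[9,19/2] y:[43/3,47/3] z:[22,27] -> miss, prune
    N18 x:[23/2,27/2] y:[14,46/3] z:[10,15] -> miss, prune
  N7 x:[12,57/2] y:[8,46/3] z:[-6,8] -> miss, prune
  N22 x:[17/2,49/2] y:[50/3,20] z:[8,24] -> hit [50/3,20], descend [8, 9, 10, 16]
    N8 x:[27/2,33/2] y:[56/3,58/3] z:[15,21] -> miss, prune
    N9 x:[17/2,9] y:[53/3,56/3] z:[22,24] -> miss, prune
    N10 x:[43/2,49/2] y:[50/3,52/3] z:[18,21] -> miss, prune
    N16 x:[20,41/2] y:[19,20] z:[8,12] -> miss, prune
  N25 x:[10,28] y:[44/3,53/3] z:[-13,-7] -> miss, prune

Summary -> nodes [0, 3, 1, 14, 24, 2, 6, 18, 7, 22, 8, 9, 10, 16, 25]; box-tests=15; leaf-entries=0; first=miss

== RESULT ==
[0, 3, 1, 14, 24, 2, 6, 18, 7, 22, 8, 9, 10, 16, 25]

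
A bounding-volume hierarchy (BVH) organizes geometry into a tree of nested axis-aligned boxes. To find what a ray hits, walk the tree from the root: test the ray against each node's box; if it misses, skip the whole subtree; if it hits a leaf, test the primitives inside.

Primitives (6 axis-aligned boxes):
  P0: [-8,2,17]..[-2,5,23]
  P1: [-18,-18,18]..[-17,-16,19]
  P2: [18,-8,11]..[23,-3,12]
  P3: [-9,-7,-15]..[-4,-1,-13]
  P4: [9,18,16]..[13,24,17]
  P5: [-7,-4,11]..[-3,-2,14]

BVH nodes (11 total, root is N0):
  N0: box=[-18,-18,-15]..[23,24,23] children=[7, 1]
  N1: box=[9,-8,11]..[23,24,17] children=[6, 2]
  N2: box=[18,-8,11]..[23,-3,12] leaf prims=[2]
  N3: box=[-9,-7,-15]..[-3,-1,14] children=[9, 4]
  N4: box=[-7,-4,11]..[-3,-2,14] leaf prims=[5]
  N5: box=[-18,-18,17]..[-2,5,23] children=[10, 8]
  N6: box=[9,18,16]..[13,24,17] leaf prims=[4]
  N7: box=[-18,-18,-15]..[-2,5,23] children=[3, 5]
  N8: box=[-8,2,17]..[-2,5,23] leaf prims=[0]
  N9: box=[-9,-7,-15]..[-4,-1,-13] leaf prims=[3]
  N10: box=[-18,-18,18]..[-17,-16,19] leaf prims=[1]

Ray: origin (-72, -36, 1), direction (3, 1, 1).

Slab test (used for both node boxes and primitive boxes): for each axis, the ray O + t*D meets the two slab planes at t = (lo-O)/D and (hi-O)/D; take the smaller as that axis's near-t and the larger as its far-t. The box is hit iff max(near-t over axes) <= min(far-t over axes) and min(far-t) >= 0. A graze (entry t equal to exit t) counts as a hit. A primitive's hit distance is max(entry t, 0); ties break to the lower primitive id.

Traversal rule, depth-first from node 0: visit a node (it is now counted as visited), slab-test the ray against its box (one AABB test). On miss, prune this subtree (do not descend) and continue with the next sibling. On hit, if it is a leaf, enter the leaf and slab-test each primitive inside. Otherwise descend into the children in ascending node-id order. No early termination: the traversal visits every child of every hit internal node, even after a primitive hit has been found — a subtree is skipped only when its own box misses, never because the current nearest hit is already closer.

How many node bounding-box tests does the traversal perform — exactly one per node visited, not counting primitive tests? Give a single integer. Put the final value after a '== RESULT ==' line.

Walk:
N0 x:[18,95/3] y:[18,60] z:[-16,22] -> hit [18,22], descend [1, 7]
  N1 x:[27,95/3] y:[28,60] z:[10,16] -> miss, prune
  N7 x:[18,70/3] y:[18,41] z:[-16,22] -> hit [18,22], descend [3, 5]
    N3 x:[21,23] y:[29,35] z:[-16,13] -> miss, prune
    N5 x:[18,70/3] y:[18,41] z:[16,22] -> hit [18,22], descend [8, 10]
      N8 x:[64/3,70/3] y:[38,41] z:[16,22] -> miss, prune
      N10 x:[18,55/3] y:[18,20] z:[17,18] -> hit [18,18] leaf, test {P1@t=18}

Summary -> nodes [0, 1, 7, 3, 5, 8, 10]; box-tests=7; leaf-entries=1; first=P1

== RESULT ==
7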